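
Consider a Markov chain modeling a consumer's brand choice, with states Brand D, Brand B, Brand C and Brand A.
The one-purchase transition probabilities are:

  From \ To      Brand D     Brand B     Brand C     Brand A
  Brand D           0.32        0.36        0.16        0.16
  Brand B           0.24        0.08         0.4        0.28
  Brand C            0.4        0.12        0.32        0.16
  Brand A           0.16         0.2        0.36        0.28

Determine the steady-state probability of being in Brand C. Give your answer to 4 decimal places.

0.2972

Let the stationary distribution be π with π = πP and π_1 + π_2 + π_3 + π_4 = 1.
π_1 = 0.32·π_1 + 0.24·π_2 + 0.4·π_3 + 0.16·π_4
π_2 = 0.36·π_1 + 0.08·π_2 + 0.12·π_3 + 0.2·π_4
π_3 = 0.16·π_1 + 0.4·π_2 + 0.32·π_3 + 0.36·π_4
Solving with the normalization constraint gives π = (0.2944, 0.1994, 0.2972, 0.2090).
So the stationary probability of Brand C is 0.2972.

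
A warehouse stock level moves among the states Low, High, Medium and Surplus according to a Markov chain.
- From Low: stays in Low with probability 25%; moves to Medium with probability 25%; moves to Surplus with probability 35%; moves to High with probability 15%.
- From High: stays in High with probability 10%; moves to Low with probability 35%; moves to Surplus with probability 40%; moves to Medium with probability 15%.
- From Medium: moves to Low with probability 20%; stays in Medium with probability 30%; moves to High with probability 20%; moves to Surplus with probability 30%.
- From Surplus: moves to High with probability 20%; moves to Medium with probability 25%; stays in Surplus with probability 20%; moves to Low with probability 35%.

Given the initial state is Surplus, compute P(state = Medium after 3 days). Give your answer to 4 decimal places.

0.2459

Propagate the distribution vector 3 days from Surplus.
After 0 days: (0.0000, 0.0000, 0.0000, 1.0000)
After 1 day: (0.3500, 0.2000, 0.2500, 0.2000)
After 2 days: (0.2775, 0.1625, 0.2425, 0.3175)
After 3 days: (0.2859, 0.1699, 0.2459, 0.2984)
P(in Medium after 3 days) = 0.2459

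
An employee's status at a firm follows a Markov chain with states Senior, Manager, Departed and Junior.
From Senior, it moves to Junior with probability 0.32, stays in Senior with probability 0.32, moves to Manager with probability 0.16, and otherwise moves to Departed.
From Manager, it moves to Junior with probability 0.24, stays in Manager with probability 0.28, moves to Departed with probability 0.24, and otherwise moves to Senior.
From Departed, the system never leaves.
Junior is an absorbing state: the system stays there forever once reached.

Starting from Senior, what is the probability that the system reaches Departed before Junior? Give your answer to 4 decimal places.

0.4043

Let h(s) be the probability of absorption at Departed starting from transient state s. Then h(Departed) = 1 and h(Junior) = 0. By first-step analysis:
h(Senior) = 0.32·h(Senior) + 0.16·h(Manager) + 0.2·1 + 0.32·0
h(Manager) = 0.24·h(Senior) + 0.28·h(Manager) + 0.24·1 + 0.24·0
Solving: h(Senior) = 0.4043, h(Manager) = 0.4681.
Starting from Senior, the probability is 0.4043.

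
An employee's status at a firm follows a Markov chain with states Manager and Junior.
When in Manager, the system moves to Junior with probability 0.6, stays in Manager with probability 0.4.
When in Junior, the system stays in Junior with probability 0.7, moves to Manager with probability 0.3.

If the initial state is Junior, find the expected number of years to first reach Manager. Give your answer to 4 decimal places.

Let t(s) be the expected number of years to first reach Manager from state s, with t(Manager) = 0. Conditioning on the first year:
t(Junior) = 1 + 0.7·t(Junior)
Solving: t(Junior) = 3.3333.
Expected years from Junior to Manager: 3.3333.

3.3333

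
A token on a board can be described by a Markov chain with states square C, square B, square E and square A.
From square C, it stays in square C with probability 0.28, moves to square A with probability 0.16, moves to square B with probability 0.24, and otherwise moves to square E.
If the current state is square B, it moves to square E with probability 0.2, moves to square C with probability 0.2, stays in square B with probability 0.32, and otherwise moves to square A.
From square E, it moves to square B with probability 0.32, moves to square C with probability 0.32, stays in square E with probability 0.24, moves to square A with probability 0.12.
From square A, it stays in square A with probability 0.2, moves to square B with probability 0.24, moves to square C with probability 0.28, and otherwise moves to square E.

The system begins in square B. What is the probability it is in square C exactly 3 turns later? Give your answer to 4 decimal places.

Propagate the distribution vector 3 turns from square B.
After 0 turns: (0.0000, 1.0000, 0.0000, 0.0000)
After 1 turn: (0.2000, 0.3200, 0.2000, 0.2800)
After 2 turns: (0.2624, 0.2816, 0.2544, 0.2016)
After 3 turns: (0.2676, 0.2829, 0.2578, 0.1917)
P(in square C after 3 turns) = 0.2676

0.2676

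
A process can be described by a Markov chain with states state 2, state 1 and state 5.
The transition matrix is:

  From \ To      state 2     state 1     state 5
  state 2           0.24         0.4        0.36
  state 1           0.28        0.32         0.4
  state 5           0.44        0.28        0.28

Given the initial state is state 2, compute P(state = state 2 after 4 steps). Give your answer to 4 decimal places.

Propagate the distribution vector 4 steps from state 2.
After 0 steps: (1.0000, 0.0000, 0.0000)
After 1 step: (0.2400, 0.4000, 0.3600)
After 2 steps: (0.3280, 0.3248, 0.3472)
After 3 steps: (0.3224, 0.3324, 0.3452)
After 4 steps: (0.3223, 0.3320, 0.3457)
P(in state 2 after 4 steps) = 0.3223

0.3223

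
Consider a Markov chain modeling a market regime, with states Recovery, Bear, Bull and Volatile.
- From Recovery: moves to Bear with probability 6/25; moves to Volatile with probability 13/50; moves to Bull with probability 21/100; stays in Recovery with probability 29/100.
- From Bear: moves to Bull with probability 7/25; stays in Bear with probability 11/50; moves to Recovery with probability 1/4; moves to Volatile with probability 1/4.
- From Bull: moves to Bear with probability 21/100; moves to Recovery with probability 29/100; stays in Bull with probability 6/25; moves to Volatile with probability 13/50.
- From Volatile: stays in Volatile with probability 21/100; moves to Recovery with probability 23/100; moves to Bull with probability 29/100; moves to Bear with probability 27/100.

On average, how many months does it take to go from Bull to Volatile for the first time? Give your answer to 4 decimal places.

Let t(s) be the expected number of months to first reach Volatile from state s, with t(Volatile) = 0. Conditioning on the first month:
t(Recovery) = 1 + 0.29·t(Recovery) + 0.24·t(Bear) + 0.21·t(Bull)
t(Bear) = 1 + 0.25·t(Recovery) + 0.22·t(Bear) + 0.28·t(Bull)
t(Bull) = 1 + 0.29·t(Recovery) + 0.21·t(Bear) + 0.24·t(Bull)
Solving: t(Recovery) = 3.8802, t(Bear) = 3.9182, t(Bull) = 3.8791.
Expected months from Bull to Volatile: 3.8791.

3.8791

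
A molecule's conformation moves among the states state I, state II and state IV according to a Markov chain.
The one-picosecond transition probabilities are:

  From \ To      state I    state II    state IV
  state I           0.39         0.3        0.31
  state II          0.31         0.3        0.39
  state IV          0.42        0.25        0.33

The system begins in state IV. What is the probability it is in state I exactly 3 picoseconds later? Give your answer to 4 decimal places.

0.3774

Propagate the distribution vector 3 picoseconds from state IV.
After 0 picoseconds: (0.0000, 0.0000, 1.0000)
After 1 picosecond: (0.4200, 0.2500, 0.3300)
After 2 picoseconds: (0.3799, 0.2835, 0.3366)
After 3 picoseconds: (0.3774, 0.2832, 0.3394)
P(in state I after 3 picoseconds) = 0.3774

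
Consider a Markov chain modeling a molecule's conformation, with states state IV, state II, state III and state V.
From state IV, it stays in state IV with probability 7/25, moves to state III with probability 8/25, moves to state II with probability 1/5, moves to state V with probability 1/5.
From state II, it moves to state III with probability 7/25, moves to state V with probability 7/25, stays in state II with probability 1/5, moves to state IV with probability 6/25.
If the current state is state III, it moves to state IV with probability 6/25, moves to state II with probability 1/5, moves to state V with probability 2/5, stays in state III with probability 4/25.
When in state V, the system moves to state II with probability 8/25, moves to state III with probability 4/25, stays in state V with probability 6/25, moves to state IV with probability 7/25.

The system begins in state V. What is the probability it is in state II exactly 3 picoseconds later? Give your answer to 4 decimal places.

Propagate the distribution vector 3 picoseconds from state V.
After 0 picoseconds: (0.0000, 0.0000, 0.0000, 1.0000)
After 1 picosecond: (0.2800, 0.3200, 0.1600, 0.2400)
After 2 picoseconds: (0.2608, 0.2288, 0.2432, 0.2672)
After 3 picoseconds: (0.2611, 0.2321, 0.2292, 0.2776)
P(in state II after 3 picoseconds) = 0.2321

0.2321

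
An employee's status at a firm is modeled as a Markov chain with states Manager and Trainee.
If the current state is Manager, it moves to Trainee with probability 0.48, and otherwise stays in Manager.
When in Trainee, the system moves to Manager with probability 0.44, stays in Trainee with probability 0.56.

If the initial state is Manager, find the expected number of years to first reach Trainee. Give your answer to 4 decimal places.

2.0833

Let t(s) be the expected number of years to first reach Trainee from state s, with t(Trainee) = 0. Conditioning on the first year:
t(Manager) = 1 + 0.52·t(Manager)
Solving: t(Manager) = 2.0833.
Expected years from Manager to Trainee: 2.0833.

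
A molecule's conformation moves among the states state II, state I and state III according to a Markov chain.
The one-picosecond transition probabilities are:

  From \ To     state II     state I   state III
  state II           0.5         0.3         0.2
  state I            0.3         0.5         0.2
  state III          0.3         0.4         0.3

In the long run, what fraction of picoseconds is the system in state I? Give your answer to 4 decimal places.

Let the stationary distribution be π with π = πP and π_1 + π_2 + π_3 = 1.
π_1 = 0.5·π_1 + 0.3·π_2 + 0.3·π_3
π_2 = 0.3·π_1 + 0.5·π_2 + 0.4·π_3
Solving with the normalization constraint gives π = (0.3750, 0.4028, 0.2222).
So the stationary probability of state I is 0.4028.

0.4028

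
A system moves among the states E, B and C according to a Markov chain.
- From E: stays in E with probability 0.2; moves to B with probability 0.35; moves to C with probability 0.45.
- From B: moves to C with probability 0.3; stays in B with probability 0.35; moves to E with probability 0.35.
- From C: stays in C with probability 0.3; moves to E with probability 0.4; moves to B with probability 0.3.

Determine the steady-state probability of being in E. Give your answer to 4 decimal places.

Let the stationary distribution be π with π = πP and π_1 + π_2 + π_3 = 1.
π_1 = 0.2·π_1 + 0.35·π_2 + 0.4·π_3
π_2 = 0.35·π_1 + 0.35·π_2 + 0.3·π_3
Solving with the normalization constraint gives π = (0.3195, 0.3326, 0.3479).
So the stationary probability of E is 0.3195.

0.3195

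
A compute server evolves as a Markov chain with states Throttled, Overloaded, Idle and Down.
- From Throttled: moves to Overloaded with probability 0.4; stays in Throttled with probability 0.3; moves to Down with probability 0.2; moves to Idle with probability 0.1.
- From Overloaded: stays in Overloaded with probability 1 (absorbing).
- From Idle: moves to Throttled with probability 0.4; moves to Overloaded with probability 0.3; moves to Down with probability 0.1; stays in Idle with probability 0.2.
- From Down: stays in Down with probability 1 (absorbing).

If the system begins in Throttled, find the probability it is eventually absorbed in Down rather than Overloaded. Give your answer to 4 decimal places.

0.3269

Let h(s) be the probability of absorption at Down starting from transient state s. Then h(Down) = 1 and h(Overloaded) = 0. By first-step analysis:
h(Throttled) = 0.3·h(Throttled) + 0.4·0 + 0.1·h(Idle) + 0.2·1
h(Idle) = 0.4·h(Throttled) + 0.3·0 + 0.2·h(Idle) + 0.1·1
Solving: h(Throttled) = 0.3269, h(Idle) = 0.2885.
Starting from Throttled, the probability is 0.3269.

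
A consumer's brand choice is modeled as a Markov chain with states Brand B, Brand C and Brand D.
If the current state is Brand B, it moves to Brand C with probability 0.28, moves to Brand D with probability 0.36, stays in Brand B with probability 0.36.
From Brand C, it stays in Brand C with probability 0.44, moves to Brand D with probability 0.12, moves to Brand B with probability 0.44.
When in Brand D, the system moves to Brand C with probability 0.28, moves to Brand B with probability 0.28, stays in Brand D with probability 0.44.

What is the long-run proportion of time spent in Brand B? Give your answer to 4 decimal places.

Let the stationary distribution be π with π = πP and π_1 + π_2 + π_3 = 1.
π_1 = 0.36·π_1 + 0.44·π_2 + 0.28·π_3
π_2 = 0.28·π_1 + 0.44·π_2 + 0.28·π_3
Solving with the normalization constraint gives π = (0.3623, 0.3333, 0.3043).
So the stationary probability of Brand B is 0.3623.

0.3623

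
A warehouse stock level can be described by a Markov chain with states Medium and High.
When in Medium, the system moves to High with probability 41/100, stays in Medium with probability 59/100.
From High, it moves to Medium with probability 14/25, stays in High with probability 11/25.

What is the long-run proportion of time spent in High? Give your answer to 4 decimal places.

0.4227

Let the stationary distribution be π with π = πP and π_1 + π_2 = 1.
π_1 = 0.59·π_1 + 0.56·π_2
Solving with the normalization constraint gives π = (0.5773, 0.4227).
So the stationary probability of High is 0.4227.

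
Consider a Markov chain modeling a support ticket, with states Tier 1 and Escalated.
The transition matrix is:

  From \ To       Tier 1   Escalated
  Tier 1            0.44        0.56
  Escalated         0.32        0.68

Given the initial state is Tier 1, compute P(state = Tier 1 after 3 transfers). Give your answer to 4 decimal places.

0.3647

Propagate the distribution vector 3 transfers from Tier 1.
After 0 transfers: (1.0000, 0.0000)
After 1 transfer: (0.4400, 0.5600)
After 2 transfers: (0.3728, 0.6272)
After 3 transfers: (0.3647, 0.6353)
P(in Tier 1 after 3 transfers) = 0.3647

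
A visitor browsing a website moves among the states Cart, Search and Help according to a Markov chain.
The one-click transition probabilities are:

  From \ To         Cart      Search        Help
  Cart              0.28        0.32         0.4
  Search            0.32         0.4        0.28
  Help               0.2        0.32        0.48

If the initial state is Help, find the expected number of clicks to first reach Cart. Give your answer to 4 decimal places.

4.1367

Let t(s) be the expected number of clicks to first reach Cart from state s, with t(Cart) = 0. Conditioning on the first click:
t(Search) = 1 + 0.4·t(Search) + 0.28·t(Help)
t(Help) = 1 + 0.32·t(Search) + 0.48·t(Help)
Solving: t(Search) = 3.5971, t(Help) = 4.1367.
Expected clicks from Help to Cart: 4.1367.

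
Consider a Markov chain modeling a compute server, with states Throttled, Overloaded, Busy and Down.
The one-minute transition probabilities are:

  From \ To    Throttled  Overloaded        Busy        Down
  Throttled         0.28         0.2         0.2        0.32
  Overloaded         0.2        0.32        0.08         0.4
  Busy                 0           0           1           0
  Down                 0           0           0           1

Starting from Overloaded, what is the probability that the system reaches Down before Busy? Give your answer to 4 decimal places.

0.7829

Let h(s) be the probability of absorption at Down starting from transient state s. Then h(Down) = 1 and h(Busy) = 0. By first-step analysis:
h(Throttled) = 0.28·h(Throttled) + 0.2·h(Overloaded) + 0.2·0 + 0.32·1
h(Overloaded) = 0.2·h(Throttled) + 0.32·h(Overloaded) + 0.08·0 + 0.4·1
Solving: h(Throttled) = 0.6619, h(Overloaded) = 0.7829.
Starting from Overloaded, the probability is 0.7829.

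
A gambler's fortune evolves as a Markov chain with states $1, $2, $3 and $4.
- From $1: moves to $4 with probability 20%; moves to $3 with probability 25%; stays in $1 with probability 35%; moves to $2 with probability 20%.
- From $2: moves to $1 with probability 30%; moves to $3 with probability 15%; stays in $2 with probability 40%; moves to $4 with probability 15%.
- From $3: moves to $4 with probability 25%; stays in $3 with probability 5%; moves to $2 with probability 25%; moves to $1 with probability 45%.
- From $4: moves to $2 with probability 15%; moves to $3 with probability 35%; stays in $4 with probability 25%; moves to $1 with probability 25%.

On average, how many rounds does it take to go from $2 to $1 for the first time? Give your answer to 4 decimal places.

Let t(s) be the expected number of rounds to first reach $1 from state s, with t($1) = 0. Conditioning on the first round:
t($2) = 1 + 0.4·t($2) + 0.15·t($3) + 0.15·t($4)
t($3) = 1 + 0.25·t($2) + 0.05·t($3) + 0.25·t($4)
t($4) = 1 + 0.15·t($2) + 0.35·t($3) + 0.25·t($4)
Solving: t($2) = 3.1622, t($3) = 2.7384, t($4) = 3.2437.
Expected rounds from $2 to $1: 3.1622.

3.1622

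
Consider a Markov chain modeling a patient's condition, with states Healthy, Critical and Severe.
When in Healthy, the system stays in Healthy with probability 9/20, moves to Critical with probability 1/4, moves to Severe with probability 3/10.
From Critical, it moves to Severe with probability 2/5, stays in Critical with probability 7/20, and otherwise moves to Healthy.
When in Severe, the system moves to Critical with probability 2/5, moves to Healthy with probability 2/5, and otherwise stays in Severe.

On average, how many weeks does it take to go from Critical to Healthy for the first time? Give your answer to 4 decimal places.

3.3333

Let t(s) be the expected number of weeks to first reach Healthy from state s, with t(Healthy) = 0. Conditioning on the first week:
t(Critical) = 1 + 0.35·t(Critical) + 0.4·t(Severe)
t(Severe) = 1 + 0.4·t(Critical) + 0.2·t(Severe)
Solving: t(Critical) = 3.3333, t(Severe) = 2.9167.
Expected weeks from Critical to Healthy: 3.3333.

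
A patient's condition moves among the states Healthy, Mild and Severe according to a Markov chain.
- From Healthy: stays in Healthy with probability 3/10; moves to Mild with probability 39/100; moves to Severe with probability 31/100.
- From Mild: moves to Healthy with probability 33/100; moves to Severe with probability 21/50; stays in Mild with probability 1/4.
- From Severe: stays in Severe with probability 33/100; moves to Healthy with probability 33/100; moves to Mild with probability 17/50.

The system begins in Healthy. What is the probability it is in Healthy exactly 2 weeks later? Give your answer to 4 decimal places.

0.3210

Sum over the intermediate state after 1 week:
P = P(Healthy→Healthy)·P(Healthy→Healthy) + P(Healthy→Mild)·P(Mild→Healthy) + P(Healthy→Severe)·P(Severe→Healthy)
  = 0.3×0.3 + 0.39×0.33 + 0.31×0.33
  = 0.0900 + 0.1287 + 0.1023 = 0.3210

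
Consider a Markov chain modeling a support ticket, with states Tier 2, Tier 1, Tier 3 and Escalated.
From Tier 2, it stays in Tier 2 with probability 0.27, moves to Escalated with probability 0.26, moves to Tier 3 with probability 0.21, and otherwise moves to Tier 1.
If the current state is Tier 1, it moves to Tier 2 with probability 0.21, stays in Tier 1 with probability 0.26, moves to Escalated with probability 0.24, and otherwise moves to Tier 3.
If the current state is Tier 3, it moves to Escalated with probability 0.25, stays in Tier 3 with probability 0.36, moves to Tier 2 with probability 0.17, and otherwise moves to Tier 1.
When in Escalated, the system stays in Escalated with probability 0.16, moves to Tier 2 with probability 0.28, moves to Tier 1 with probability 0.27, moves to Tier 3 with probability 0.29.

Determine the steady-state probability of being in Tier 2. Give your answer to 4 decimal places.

Let the stationary distribution be π with π = πP and π_1 + π_2 + π_3 + π_4 = 1.
π_1 = 0.27·π_1 + 0.21·π_2 + 0.17·π_3 + 0.28·π_4
π_2 = 0.26·π_1 + 0.26·π_2 + 0.22·π_3 + 0.27·π_4
π_3 = 0.21·π_1 + 0.29·π_2 + 0.36·π_3 + 0.29·π_4
Solving with the normalization constraint gives π = (0.2280, 0.2506, 0.2922, 0.2292).
So the stationary probability of Tier 2 is 0.2280.

0.2280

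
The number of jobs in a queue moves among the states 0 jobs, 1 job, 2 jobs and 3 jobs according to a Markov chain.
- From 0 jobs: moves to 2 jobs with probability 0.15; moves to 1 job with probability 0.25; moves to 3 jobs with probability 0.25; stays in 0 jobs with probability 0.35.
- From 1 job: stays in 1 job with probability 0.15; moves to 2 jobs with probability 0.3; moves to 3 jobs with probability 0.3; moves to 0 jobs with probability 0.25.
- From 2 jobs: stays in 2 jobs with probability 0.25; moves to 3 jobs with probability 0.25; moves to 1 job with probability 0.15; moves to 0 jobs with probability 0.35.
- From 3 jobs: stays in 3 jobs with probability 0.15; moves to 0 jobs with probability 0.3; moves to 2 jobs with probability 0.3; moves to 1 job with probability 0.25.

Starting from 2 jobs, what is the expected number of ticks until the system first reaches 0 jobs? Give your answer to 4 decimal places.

3.1163

Let t(s) be the expected number of ticks to first reach 0 jobs from state s, with t(0 jobs) = 0. Conditioning on the first tick:
t(1 job) = 1 + 0.15·t(1 job) + 0.3·t(2 jobs) + 0.3·t(3 jobs)
t(2 jobs) = 1 + 0.15·t(1 job) + 0.25·t(2 jobs) + 0.25·t(3 jobs)
t(3 jobs) = 1 + 0.25·t(1 job) + 0.3·t(2 jobs) + 0.15·t(3 jobs)
Solving: t(1 job) = 3.4365, t(2 jobs) = 3.1163, t(3 jobs) = 3.2871.
Expected ticks from 2 jobs to 0 jobs: 3.1163.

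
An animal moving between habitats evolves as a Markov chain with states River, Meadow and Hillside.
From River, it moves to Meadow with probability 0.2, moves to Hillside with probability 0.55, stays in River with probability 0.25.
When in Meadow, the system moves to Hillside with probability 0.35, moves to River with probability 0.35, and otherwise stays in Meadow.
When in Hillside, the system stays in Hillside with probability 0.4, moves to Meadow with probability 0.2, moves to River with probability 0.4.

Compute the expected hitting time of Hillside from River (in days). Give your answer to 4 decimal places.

1.9780

Let t(s) be the expected number of days to first reach Hillside from state s, with t(Hillside) = 0. Conditioning on the first day:
t(River) = 1 + 0.25·t(River) + 0.2·t(Meadow)
t(Meadow) = 1 + 0.35·t(River) + 0.3·t(Meadow)
Solving: t(River) = 1.9780, t(Meadow) = 2.4176.
Expected days from River to Hillside: 1.9780.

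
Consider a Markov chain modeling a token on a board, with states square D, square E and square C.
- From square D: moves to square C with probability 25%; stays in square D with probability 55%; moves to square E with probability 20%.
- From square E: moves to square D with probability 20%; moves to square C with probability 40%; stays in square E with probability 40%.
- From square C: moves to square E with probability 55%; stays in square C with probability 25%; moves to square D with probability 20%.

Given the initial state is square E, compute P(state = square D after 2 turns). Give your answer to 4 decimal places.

Sum over the intermediate state after 1 turn:
P = P(square E→square D)·P(square D→square D) + P(square E→square E)·P(square E→square D) + P(square E→square C)·P(square C→square D)
  = 0.2×0.55 + 0.4×0.2 + 0.4×0.2
  = 0.1100 + 0.0800 + 0.0800 = 0.2700

0.2700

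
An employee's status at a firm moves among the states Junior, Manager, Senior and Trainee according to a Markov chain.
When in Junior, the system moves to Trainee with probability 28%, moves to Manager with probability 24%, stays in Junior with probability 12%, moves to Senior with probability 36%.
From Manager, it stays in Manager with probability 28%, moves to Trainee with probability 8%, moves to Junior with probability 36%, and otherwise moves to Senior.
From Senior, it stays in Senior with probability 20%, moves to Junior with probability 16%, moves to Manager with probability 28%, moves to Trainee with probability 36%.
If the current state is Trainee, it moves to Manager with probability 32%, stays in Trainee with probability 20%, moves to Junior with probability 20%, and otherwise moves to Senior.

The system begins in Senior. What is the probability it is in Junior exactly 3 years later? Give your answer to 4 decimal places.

0.2171

Propagate the distribution vector 3 years from Senior.
After 0 years: (0.0000, 0.0000, 1.0000, 0.0000)
After 1 year: (0.1600, 0.2800, 0.2000, 0.3600)
After 2 years: (0.2240, 0.2880, 0.2768, 0.2112)
After 3 years: (0.2171, 0.2795, 0.2758, 0.2276)
P(in Junior after 3 years) = 0.2171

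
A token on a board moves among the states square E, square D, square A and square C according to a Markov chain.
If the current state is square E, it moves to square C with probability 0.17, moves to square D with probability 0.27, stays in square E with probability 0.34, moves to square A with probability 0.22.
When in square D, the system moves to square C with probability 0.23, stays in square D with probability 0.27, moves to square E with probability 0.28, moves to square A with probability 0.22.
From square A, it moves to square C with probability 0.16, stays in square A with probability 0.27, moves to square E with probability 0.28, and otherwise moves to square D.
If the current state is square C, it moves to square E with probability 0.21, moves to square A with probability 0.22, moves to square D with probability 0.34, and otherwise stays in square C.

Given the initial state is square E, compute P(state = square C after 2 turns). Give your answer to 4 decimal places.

0.1942

Propagate the distribution vector 2 turns from square E.
After 0 turns: (1.0000, 0.0000, 0.0000, 0.0000)
After 1 turn: (0.3400, 0.2700, 0.2200, 0.1700)
After 2 turns: (0.2885, 0.2863, 0.2310, 0.1942)
P(in square C after 2 turns) = 0.1942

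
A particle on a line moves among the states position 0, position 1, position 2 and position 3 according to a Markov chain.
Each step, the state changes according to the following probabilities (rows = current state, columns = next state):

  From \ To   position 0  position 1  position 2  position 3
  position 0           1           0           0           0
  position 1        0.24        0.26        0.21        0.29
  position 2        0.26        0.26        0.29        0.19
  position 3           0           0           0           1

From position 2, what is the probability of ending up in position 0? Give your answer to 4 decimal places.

Let h(s) be the probability of absorption at position 0 starting from transient state s. Then h(position 0) = 1 and h(position 3) = 0. By first-step analysis:
h(position 1) = 0.24·1 + 0.26·h(position 1) + 0.21·h(position 2) + 0.29·0
h(position 2) = 0.26·1 + 0.26·h(position 1) + 0.29·h(position 2) + 0.19·0
Solving: h(position 1) = 0.4779, h(position 2) = 0.5412.
Starting from position 2, the probability is 0.5412.

0.5412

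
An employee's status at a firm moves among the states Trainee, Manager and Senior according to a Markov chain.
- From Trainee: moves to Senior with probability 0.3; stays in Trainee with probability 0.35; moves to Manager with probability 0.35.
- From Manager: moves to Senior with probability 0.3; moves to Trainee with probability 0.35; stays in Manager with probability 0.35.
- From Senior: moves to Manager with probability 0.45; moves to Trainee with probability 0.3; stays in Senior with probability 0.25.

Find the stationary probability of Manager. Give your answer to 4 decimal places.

Let the stationary distribution be π with π = πP and π_1 + π_2 + π_3 = 1.
π_1 = 0.35·π_1 + 0.35·π_2 + 0.3·π_3
π_2 = 0.35·π_1 + 0.35·π_2 + 0.45·π_3
Solving with the normalization constraint gives π = (0.3357, 0.3786, 0.2857).
So the stationary probability of Manager is 0.3786.

0.3786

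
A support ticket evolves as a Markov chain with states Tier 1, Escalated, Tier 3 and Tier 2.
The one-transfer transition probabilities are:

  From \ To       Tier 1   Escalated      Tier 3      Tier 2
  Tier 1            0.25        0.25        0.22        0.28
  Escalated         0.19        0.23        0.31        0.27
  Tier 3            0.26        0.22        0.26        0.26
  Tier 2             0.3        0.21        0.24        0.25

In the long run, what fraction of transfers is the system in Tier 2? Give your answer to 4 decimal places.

Let the stationary distribution be π with π = πP and π_1 + π_2 + π_3 + π_4 = 1.
π_1 = 0.25·π_1 + 0.19·π_2 + 0.26·π_3 + 0.3·π_4
π_2 = 0.25·π_1 + 0.23·π_2 + 0.22·π_3 + 0.21·π_4
π_3 = 0.22·π_1 + 0.31·π_2 + 0.26·π_3 + 0.24·π_4
Solving with the normalization constraint gives π = (0.2522, 0.2272, 0.2560, 0.2647).
So the stationary probability of Tier 2 is 0.2647.

0.2647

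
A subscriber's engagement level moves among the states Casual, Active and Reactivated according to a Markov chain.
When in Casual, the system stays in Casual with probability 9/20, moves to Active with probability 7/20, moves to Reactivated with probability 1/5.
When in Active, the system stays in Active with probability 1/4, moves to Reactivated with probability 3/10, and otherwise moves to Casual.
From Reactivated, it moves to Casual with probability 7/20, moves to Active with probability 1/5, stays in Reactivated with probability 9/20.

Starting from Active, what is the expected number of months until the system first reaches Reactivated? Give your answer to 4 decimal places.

3.9216

Let t(s) be the expected number of months to first reach Reactivated from state s, with t(Reactivated) = 0. Conditioning on the first month:
t(Casual) = 1 + 0.45·t(Casual) + 0.35·t(Active)
t(Active) = 1 + 0.45·t(Casual) + 0.25·t(Active)
Solving: t(Casual) = 4.3137, t(Active) = 3.9216.
Expected months from Active to Reactivated: 3.9216.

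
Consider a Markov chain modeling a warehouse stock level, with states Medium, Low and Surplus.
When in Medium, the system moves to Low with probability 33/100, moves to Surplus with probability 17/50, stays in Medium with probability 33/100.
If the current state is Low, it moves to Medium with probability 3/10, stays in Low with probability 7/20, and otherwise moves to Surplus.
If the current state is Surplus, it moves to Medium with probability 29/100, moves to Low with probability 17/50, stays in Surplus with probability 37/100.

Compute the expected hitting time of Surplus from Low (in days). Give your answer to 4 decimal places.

Let t(s) be the expected number of days to first reach Surplus from state s, with t(Surplus) = 0. Conditioning on the first day:
t(Medium) = 1 + 0.33·t(Medium) + 0.33·t(Low)
t(Low) = 1 + 0.3·t(Medium) + 0.35·t(Low)
Solving: t(Medium) = 2.9123, t(Low) = 2.8826.
Expected days from Low to Surplus: 2.8826.

2.8826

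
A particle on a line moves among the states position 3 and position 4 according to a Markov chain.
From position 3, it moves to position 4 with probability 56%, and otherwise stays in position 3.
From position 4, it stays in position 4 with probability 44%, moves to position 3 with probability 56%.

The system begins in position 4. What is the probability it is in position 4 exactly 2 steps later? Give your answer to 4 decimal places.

0.5072

Sum over the intermediate state after 1 step:
P = P(position 4→position 3)·P(position 3→position 4) + P(position 4→position 4)·P(position 4→position 4)
  = 0.56×0.56 + 0.44×0.44
  = 0.3136 + 0.1936 = 0.5072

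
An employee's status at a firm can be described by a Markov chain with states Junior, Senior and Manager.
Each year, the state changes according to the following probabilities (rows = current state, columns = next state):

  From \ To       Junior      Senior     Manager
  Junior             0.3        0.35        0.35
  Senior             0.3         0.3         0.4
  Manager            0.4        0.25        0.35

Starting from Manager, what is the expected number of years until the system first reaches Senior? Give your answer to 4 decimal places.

Let t(s) be the expected number of years to first reach Senior from state s, with t(Senior) = 0. Conditioning on the first year:
t(Junior) = 1 + 0.3·t(Junior) + 0.35·t(Manager)
t(Manager) = 1 + 0.4·t(Junior) + 0.35·t(Manager)
Solving: t(Junior) = 3.1746, t(Manager) = 3.4921.
Expected years from Manager to Senior: 3.4921.

3.4921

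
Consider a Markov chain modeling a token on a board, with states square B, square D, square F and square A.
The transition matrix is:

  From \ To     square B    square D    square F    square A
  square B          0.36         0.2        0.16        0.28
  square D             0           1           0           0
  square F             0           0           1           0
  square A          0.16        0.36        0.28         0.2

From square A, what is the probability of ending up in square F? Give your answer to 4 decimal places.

0.4384

Let h(s) be the probability of absorption at square F starting from transient state s. Then h(square F) = 1 and h(square D) = 0. By first-step analysis:
h(square B) = 0.36·h(square B) + 0.2·0 + 0.16·1 + 0.28·h(square A)
h(square A) = 0.16·h(square B) + 0.36·0 + 0.28·1 + 0.2·h(square A)
Solving: h(square B) = 0.4418, h(square A) = 0.4384.
Starting from square A, the probability is 0.4384.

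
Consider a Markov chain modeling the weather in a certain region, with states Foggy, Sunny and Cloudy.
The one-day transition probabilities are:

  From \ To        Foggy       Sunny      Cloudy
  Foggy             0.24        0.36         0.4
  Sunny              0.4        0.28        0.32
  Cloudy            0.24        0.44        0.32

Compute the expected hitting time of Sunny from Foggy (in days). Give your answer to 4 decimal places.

2.5665

Let t(s) be the expected number of days to first reach Sunny from state s, with t(Sunny) = 0. Conditioning on the first day:
t(Foggy) = 1 + 0.24·t(Foggy) + 0.4·t(Cloudy)
t(Cloudy) = 1 + 0.24·t(Foggy) + 0.32·t(Cloudy)
Solving: t(Foggy) = 2.5665, t(Cloudy) = 2.3764.
Expected days from Foggy to Sunny: 2.5665.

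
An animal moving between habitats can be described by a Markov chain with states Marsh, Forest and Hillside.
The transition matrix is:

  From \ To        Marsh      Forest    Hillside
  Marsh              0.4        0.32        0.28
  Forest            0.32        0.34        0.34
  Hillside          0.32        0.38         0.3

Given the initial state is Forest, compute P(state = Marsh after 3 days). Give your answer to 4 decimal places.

Propagate the distribution vector 3 days from Forest.
After 0 days: (0.0000, 1.0000, 0.0000)
After 1 day: (0.3200, 0.3400, 0.3400)
After 2 days: (0.3456, 0.3472, 0.3072)
After 3 days: (0.3476, 0.3454, 0.3070)
P(in Marsh after 3 days) = 0.3476

0.3476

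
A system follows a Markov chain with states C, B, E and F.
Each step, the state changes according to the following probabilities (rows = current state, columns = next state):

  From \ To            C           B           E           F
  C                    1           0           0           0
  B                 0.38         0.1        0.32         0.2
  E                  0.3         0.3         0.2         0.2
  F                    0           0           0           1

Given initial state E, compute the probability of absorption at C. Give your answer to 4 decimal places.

Let h(s) be the probability of absorption at C starting from transient state s. Then h(C) = 1 and h(F) = 0. By first-step analysis:
h(B) = 0.38·1 + 0.1·h(B) + 0.32·h(E) + 0.2·0
h(E) = 0.3·1 + 0.3·h(B) + 0.2·h(E) + 0.2·0
Solving: h(B) = 0.6410, h(E) = 0.6154.
Starting from E, the probability is 0.6154.

0.6154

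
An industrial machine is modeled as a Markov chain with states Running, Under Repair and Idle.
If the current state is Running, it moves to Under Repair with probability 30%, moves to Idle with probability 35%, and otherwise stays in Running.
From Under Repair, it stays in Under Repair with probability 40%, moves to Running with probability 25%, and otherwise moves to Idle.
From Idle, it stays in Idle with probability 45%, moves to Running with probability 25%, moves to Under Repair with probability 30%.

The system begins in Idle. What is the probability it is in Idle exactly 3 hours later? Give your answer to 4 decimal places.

Propagate the distribution vector 3 hours from Idle.
After 0 hours: (0.0000, 0.0000, 1.0000)
After 1 hour: (0.2500, 0.3000, 0.4500)
After 2 hours: (0.2750, 0.3300, 0.3950)
After 3 hours: (0.2775, 0.3330, 0.3895)
P(in Idle after 3 hours) = 0.3895

0.3895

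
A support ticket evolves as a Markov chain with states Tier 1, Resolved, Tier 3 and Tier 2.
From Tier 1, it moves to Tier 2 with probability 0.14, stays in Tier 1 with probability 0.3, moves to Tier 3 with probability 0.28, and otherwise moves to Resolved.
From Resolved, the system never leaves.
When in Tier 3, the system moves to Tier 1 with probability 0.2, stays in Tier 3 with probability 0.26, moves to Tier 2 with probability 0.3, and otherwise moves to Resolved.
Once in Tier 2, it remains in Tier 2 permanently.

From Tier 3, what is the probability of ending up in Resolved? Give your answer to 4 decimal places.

0.4848

Let h(s) be the probability of absorption at Resolved starting from transient state s. Then h(Resolved) = 1 and h(Tier 2) = 0. By first-step analysis:
h(Tier 1) = 0.3·h(Tier 1) + 0.28·1 + 0.28·h(Tier 3) + 0.14·0
h(Tier 3) = 0.2·h(Tier 1) + 0.24·1 + 0.26·h(Tier 3) + 0.3·0
Solving: h(Tier 1) = 0.5939, h(Tier 3) = 0.4848.
Starting from Tier 3, the probability is 0.4848.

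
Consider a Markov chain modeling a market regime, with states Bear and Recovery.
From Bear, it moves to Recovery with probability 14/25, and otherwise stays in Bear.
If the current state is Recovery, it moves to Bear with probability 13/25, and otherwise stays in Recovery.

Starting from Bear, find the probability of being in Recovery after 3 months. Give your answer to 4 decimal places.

0.5188

Propagate the distribution vector 3 months from Bear.
After 0 months: (1.0000, 0.0000)
After 1 month: (0.4400, 0.5600)
After 2 months: (0.4848, 0.5152)
After 3 months: (0.4812, 0.5188)
P(in Recovery after 3 months) = 0.5188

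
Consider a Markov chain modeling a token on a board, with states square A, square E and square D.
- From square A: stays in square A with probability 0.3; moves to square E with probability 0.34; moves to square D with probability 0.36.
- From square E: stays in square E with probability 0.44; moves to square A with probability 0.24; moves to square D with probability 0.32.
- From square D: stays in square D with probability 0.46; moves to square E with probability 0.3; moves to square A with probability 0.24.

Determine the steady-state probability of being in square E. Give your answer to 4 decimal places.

0.3607

Let the stationary distribution be π with π = πP and π_1 + π_2 + π_3 = 1.
π_1 = 0.3·π_1 + 0.24·π_2 + 0.24·π_3
π_2 = 0.34·π_1 + 0.44·π_2 + 0.3·π_3
Solving with the normalization constraint gives π = (0.2553, 0.3607, 0.3840).
So the stationary probability of square E is 0.3607.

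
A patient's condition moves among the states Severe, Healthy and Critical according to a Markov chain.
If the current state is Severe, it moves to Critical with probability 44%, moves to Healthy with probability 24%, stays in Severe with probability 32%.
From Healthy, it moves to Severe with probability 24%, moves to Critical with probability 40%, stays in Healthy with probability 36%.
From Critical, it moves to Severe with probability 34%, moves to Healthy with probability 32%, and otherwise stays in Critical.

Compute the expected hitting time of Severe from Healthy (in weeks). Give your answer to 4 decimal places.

3.6005

Let t(s) be the expected number of weeks to first reach Severe from state s, with t(Severe) = 0. Conditioning on the first week:
t(Healthy) = 1 + 0.36·t(Healthy) + 0.4·t(Critical)
t(Critical) = 1 + 0.32·t(Healthy) + 0.34·t(Critical)
Solving: t(Healthy) = 3.6005, t(Critical) = 3.2609.
Expected weeks from Healthy to Severe: 3.6005.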